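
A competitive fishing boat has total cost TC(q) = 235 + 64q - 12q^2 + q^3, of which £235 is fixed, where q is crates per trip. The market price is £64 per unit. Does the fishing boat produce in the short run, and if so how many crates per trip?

Strip out fixed cost: VC = 64q - 12q^2 + q^3. Then AVC = 64 - 12q + q^2 and MC = 64 - 24q + 3q^2.
AVC is minimized where dAVC/dq = -12 + 2q = 0, at q = 6; min AVC = 64 - 12·6 + 6^2 = £28.
P = £64 exceeds min AVC = £28, so the firm stays open.
Solving P = MC: -24q + 3q^2 = 0 ⇒ q = 0 or 8. On the upward-sloping branch, q* = 8.
Check: AVC at q = 8 is £32 ≤ P, so revenue covers variable cost.
Profit = P·q − TC = 64·8 − 491 = £21.

Produce at q = 8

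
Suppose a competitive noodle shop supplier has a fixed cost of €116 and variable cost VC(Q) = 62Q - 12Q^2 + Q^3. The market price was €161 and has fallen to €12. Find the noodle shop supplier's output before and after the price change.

Output falls from 11 to 0 (the firm shuts down)

MC = 62 - 24Q + 3Q^2; the shutdown threshold is min AVC = €26 (at Q = 6).
At P = €161 ≥ min AVC, set P = MC on the rising branch: Q = 11.
At P = €12 < min AVC = €26, price no longer covers variable cost at any output, so the firm shuts down: Q = 0.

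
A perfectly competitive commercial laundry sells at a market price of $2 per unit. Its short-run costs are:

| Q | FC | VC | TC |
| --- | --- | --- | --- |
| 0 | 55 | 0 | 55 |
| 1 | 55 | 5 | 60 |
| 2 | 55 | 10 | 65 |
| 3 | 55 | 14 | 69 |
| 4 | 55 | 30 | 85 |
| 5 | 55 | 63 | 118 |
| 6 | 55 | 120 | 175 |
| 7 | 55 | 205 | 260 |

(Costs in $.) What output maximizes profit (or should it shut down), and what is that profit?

Compute π = P·Q − TC at each output: Q=0: -55; Q=1: -58; Q=2: -61; Q=3: -63; Q=4: -77; Q=5: -108; Q=6: -163; Q=7: -246.
Profit is highest at Q = 0. Equivalently, the lowest AVC in the table is 14/3 ≈ $4.67 at Q = 3, and P = $2 falls below it — price never covers variable cost, so the firm shuts down and loses only its fixed cost.

Q = 0 (shut down); profit = -$55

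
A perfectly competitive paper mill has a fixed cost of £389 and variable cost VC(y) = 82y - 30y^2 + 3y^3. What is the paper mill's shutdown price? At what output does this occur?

£7 per unit, at y = 5

Short-run supply begins at min AVC. From VC = 82y - 30y^2 + 3y^3, AVC = 82 - 30y + 3y^2.
dAVC/dy = -30 + 6y = 0 gives y = 5. min AVC = 82 - 30·5 + 3·5^2 = 7.
So the shutdown price is £7.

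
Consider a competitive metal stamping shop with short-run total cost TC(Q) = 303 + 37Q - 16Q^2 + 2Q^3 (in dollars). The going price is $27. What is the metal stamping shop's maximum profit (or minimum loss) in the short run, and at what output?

Profit = -$203 at Q = 5

AVC = 37 - 16Q + 2Q^2; min AVC = $5 at Q = 4. Since P = $27 ≥ min AVC, the firm produces.
With MC = 37 - 32Q + 6Q^2, P = MC on the upward-sloping part at Q* = 5.
TR = 27·5 = 135. TC = 303 + 35 = 338. Profit = 135 − 338 = -$203.
That loss of $203 beats the $303 the firm would lose by shutting down; producing recovers $100 of fixed cost.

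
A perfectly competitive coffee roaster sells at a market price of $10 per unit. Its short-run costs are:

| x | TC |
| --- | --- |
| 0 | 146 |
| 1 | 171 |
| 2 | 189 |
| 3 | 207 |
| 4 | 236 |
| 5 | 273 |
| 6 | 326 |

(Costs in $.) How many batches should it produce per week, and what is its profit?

Compute π = P·x − TC at each output: x=0: -146; x=1: -161; x=2: -169; x=3: -177; x=4: -196; x=5: -223; x=6: -266.
Profit is highest at x = 0. Equivalently, the lowest AVC in the table is 61/3 ≈ $20.33 at x = 3, and P = $10 falls below it — price never covers variable cost, so the firm shuts down and loses only its fixed cost.

x = 0 (shut down); profit = -$146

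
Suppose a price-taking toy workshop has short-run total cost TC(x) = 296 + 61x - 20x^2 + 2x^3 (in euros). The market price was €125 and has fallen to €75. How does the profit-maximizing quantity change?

AVC = 61 - 20x + 2x^2, minimized at x = 5 where min AVC = €11. MC = 61 - 40x + 6x^2.
At P = €125 ≥ min AVC, set P = MC on the rising branch: x = 8.
At P = €75 ≥ min AVC, set P = MC: x = 7. The firm stays open but cuts output.

Output falls from 8 to 7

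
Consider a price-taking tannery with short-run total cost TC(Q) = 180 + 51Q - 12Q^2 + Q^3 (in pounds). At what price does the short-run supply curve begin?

The firm shuts down when price falls below the minimum of average variable cost. AVC = VC/Q = 51 - 12Q + Q^2.
dAVC/dQ = -12 + 2Q = 0 gives Q = 6. min AVC = 51 - 12·6 + 6^2 = 15.
For P < £15 the firm produces nothing.

£15 per unit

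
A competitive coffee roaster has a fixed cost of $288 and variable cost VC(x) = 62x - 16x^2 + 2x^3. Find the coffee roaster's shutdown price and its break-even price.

Shutdown price = $30; break-even price = $86

Shutdown price = min AVC. AVC = 62 - 16x + 2x^2, with vertex at x = 4 and minimum $30.
ATC = 288/x + 62 - 16x + 2x^2. Setting dATC/dx = −288/x^2 − 16 + 4x = 0 gives x = 6 (since 4·6^3 − 16·6^2 = 288).
min ATC = 288/6 + 62 − 16·6 + 2·6^2 = $86. That is the break-even price.
For $30 ≤ P < $86 the firm produces at a loss; below $30 it shuts down.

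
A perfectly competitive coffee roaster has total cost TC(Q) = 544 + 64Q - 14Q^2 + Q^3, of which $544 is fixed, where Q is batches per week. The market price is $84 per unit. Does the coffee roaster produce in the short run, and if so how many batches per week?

Strip out fixed cost: VC = 64Q - 14Q^2 + Q^3. Then AVC = 64 - 14Q + Q^2 and MC = 64 - 28Q + 3Q^2.
AVC hits its minimum where MC = AVC, at Q = 7, giving min AVC = 64 - 14·7 + 7^2 = $15.
Because $84 ≥ $15, revenue can cover variable cost; the firm operates.
Set P = MC: 84 = 64 - 28Q + 3Q^2 → -20 - 28Q + 3Q^2 = 0. The roots are Q = -2/3 and Q = 10; the profit-maximizing output is on the rising part of MC, so Q* = 10.
Check: AVC at Q = 10 is $24 ≤ P, so revenue covers variable cost.
Profit = P·Q − TC = 84·10 − 784 = $56.

Produce at Q = 10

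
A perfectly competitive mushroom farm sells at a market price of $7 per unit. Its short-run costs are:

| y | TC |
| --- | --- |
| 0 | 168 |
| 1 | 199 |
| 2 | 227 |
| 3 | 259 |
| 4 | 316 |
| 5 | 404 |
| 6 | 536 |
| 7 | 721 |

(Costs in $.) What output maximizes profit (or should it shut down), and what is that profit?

Tabulate TR − TC: y=0: -168; y=1: -192; y=2: -213; y=3: -238; y=4: -288; y=5: -369; y=6: -494; y=7: -672.
Profit is highest at y = 0. Equivalently, the lowest AVC in the table is 59/2 ≈ $29.50 at y = 2, and P = $7 falls below it — price never covers variable cost, so the firm shuts down and loses only its fixed cost.

y = 0 (shut down); profit = -$168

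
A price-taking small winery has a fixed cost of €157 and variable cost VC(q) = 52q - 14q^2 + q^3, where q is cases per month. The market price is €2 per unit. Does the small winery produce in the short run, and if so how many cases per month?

Strip out fixed cost: VC = 52q - 14q^2 + q^3. Then AVC = 52 - 14q + q^2 and MC = 52 - 28q + 3q^2.
The AVC parabola has its vertex at q = 14/2 = 7, where AVC = 52 - 14·7 + 7^2 = €3.
Since P = €2 < min AVC = €3, price fails to cover variable cost at any output.
Shutting down limits the loss to fixed cost, €157.

Shut down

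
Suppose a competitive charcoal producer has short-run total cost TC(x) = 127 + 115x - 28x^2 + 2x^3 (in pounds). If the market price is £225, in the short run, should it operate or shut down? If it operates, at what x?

Produce at x = 11

From TC, MC = TC'(x) = 115 - 56x + 6x^2 and AVC = VC/x = 115 - 28x + 2x^2.
AVC hits its minimum where MC = AVC, at x = 7, giving min AVC = 115 - 28·7 + 2·7^2 = £17.
Since P = £225 ≥ min AVC = £17, price covers variable cost and the firm should produce.
P = MC gives -110 - 56x + 6x^2 = 0, with roots -5/3 and 11. Take the larger (rising MC): x* = 11.
Check: AVC at x = 11 is £49 ≤ P, so revenue covers variable cost.
Profit = P·x − TC = 225·11 − 666 = £1809.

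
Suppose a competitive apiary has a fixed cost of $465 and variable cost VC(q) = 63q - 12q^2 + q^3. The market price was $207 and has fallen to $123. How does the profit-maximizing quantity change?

Output falls from 12 to 10

MC = 63 - 24q + 3q^2; the shutdown threshold is min AVC = $27 (at q = 6).
With P = $207 above the shutdown price, P = MC gives q = 12.
At P = $123 ≥ min AVC, set P = MC: q = 10. The firm stays open but cuts output.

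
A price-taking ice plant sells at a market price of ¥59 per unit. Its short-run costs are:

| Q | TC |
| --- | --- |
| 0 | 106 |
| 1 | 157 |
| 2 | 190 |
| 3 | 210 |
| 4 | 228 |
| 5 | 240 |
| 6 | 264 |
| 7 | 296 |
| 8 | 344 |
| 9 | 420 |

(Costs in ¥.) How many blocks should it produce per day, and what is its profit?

Profit at each row (π = 59Q − TC): Q=0: -106; Q=1: -98; Q=2: -72; Q=3: -33; Q=4: 8; Q=5: 55; Q=6: 90; Q=7: 117; Q=8: 128; Q=9: 111.
Profit is maximized at Q = 8. AVC there is 238/8 = ¥29.75 ≤ P, so producing beats shutting down (which would give -¥106).

Q = 8; profit = ¥128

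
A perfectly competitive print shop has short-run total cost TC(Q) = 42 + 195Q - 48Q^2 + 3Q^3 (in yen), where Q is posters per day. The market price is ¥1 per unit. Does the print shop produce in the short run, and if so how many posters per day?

Shut down

Strip out fixed cost: VC = 195Q - 48Q^2 + 3Q^3. Then AVC = 195 - 48Q + 3Q^2 and MC = 195 - 96Q + 9Q^2.
AVC hits its minimum where MC = AVC, at Q = 8, giving min AVC = 195 - 48·8 + 3·8^2 = ¥3.
P = ¥1 lies below min AVC = ¥3; no output level covers variable cost.
Best response: produce nothing and absorb the ¥42 fixed cost.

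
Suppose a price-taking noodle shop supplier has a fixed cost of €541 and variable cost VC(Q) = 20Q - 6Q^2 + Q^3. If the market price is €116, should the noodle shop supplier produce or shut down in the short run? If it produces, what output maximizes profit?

From TC, MC = TC'(Q) = 20 - 12Q + 3Q^2 and AVC = VC/Q = 20 - 6Q + Q^2.
AVC hits its minimum where MC = AVC, at Q = 3, giving min AVC = 20 - 6·3 + 3^2 = €11.
Since P = €116 ≥ min AVC = €11, price covers variable cost and the firm should produce.
Solving P = MC: -96 - 12Q + 3Q^2 = 0 ⇒ Q = -4 or 8. On the upward-sloping branch, Q* = 8.
Check: AVC at Q = 8 is €36 ≤ P, so revenue covers variable cost.
Profit = P·Q − TC = 116·8 − 829 = €99.

Produce at Q = 8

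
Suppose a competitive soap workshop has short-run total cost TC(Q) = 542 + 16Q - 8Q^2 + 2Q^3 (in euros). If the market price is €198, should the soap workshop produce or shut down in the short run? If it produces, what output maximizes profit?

Variable cost is VC = 16Q - 8Q^2 + 2Q^3, so AVC = VC/Q = 16 - 8Q + 2Q^2 and MC = dTC/dQ = 16 - 16Q + 6Q^2.
The AVC parabola has its vertex at Q = 8/4 = 2, where AVC = 16 - 8·2 + 2·2^2 = €8.
Since P = €198 ≥ min AVC = €8, price covers variable cost and the firm should produce.
Solving P = MC: -182 - 16Q + 6Q^2 = 0 ⇒ Q = -13/3 or 7. On the upward-sloping branch, Q* = 7.
Check: AVC at Q = 7 is €58 ≤ P, so revenue covers variable cost.
Profit = P·Q − TC = 198·7 − 948 = €438.

Produce at Q = 7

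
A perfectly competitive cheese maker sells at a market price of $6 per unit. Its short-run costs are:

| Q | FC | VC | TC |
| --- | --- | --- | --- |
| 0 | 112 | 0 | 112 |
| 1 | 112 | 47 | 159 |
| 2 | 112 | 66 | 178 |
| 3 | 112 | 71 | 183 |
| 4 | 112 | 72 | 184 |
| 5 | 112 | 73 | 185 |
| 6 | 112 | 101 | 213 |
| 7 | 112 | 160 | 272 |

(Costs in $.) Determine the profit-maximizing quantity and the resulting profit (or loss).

Tabulate TR − TC: Q=0: -112; Q=1: -153; Q=2: -166; Q=3: -165; Q=4: -160; Q=5: -155; Q=6: -177; Q=7: -230.
Profit is highest at Q = 0. Equivalently, the lowest AVC in the table is 73/5 ≈ $14.60 at Q = 5, and P = $6 falls below it — price never covers variable cost, so the firm shuts down and loses only its fixed cost.

Q = 0 (shut down); profit = -$112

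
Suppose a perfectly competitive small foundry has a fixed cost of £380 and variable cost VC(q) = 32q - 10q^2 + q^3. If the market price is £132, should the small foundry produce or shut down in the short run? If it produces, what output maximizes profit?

Strip out fixed cost: VC = 32q - 10q^2 + q^3. Then AVC = 32 - 10q + q^2 and MC = 32 - 20q + 3q^2.
The AVC parabola has its vertex at q = 10/2 = 5, where AVC = 32 - 10·5 + 5^2 = £7.
Since P = £132 ≥ min AVC = £7, price covers variable cost and the firm should produce.
P = MC gives -100 - 20q + 3q^2 = 0, with roots -10/3 and 10. Take the larger (rising MC): q* = 10.
Check: AVC at q = 10 is £32 ≤ P, so revenue covers variable cost.
Profit = P·q − TC = 132·10 − 700 = £620.

Produce at q = 10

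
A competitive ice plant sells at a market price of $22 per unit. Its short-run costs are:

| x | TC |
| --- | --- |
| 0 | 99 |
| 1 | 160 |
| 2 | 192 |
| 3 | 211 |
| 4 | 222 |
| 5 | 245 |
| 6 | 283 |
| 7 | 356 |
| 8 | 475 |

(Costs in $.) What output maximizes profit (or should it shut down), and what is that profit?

Compute π = P·x − TC at each output: x=0: -99; x=1: -138; x=2: -148; x=3: -145; x=4: -134; x=5: -135; x=6: -151; x=7: -202; x=8: -299.
Profit is highest at x = 0. Equivalently, the lowest AVC in the table is 146/5 ≈ $29.20 at x = 5, and P = $22 falls below it — price never covers variable cost, so the firm shuts down and loses only its fixed cost.

x = 0 (shut down); profit = -$99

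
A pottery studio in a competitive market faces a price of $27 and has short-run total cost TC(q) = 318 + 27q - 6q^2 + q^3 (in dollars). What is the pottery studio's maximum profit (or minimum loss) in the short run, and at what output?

Profit = -$286 at q = 4

AVC = 27 - 6q + q^2 has its minimum $18 at q = 3; price $27 clears that bar, so the firm operates.
With MC = 27 - 12q + 3q^2, P = MC on the upward-sloping part at q* = 4.
TR = 27·4 = 108. TC = 318 + 76 = 394. Profit = 108 − 394 = -$286.
That loss of $286 beats the $318 the firm would lose by shutting down; producing recovers $32 of fixed cost.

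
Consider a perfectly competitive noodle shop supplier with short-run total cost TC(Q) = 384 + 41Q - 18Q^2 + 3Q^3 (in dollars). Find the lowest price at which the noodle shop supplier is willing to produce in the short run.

The shutdown price is the minimum of AVC. VC = 41Q - 18Q^2 + 3Q^3, so AVC = 41 - 18Q + 3Q^2.
At the minimum of AVC, MC = AVC. MC = 41 - 36Q + 9Q^2; setting MC = AVC gives 6Q^2 - 18Q = 0, so Q = 3. min AVC = 14.
For P < $14 the firm produces nothing.

$14 per unit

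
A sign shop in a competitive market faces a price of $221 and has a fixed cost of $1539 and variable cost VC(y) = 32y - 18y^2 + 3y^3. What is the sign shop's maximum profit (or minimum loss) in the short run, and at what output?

AVC = 32 - 18y + 3y^2 has its minimum $5 at y = 3; price $221 clears that bar, so the firm operates.
With MC = 32 - 36y + 9y^2, P = MC on the upward-sloping part at y* = 7.
TR = 221·7 = 1547. TC = 1539 + 371 = 1910. Profit = 1547 − 1910 = -$363.
That loss of $363 beats the $1539 the firm would lose by shutting down; producing recovers $1176 of fixed cost.

Profit = -$363 at y = 7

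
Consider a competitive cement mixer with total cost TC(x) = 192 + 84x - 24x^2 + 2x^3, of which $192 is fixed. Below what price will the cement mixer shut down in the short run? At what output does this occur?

$12 per unit, at x = 6

The firm shuts down when price falls below the minimum of average variable cost. AVC = VC/x = 84 - 24x + 2x^2.
dAVC/dx = -24 + 4x = 0 gives x = 6. min AVC = 84 - 24·6 + 2·6^2 = 12.
So the shutdown price is $12.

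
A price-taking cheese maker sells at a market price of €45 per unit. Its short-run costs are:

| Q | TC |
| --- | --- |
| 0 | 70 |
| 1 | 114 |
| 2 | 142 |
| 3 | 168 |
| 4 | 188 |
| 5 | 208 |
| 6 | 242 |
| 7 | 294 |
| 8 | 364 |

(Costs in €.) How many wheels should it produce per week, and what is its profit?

Compute π = P·Q − TC at each output: Q=0: -70; Q=1: -69; Q=2: -52; Q=3: -33; Q=4: -8; Q=5: 17; Q=6: 28; Q=7: 21; Q=8: -4.
Profit is maximized at Q = 6. AVC there is 172/6 = €28.67 ≤ P, so producing beats shutting down (which would give -€70).

Q = 6; profit = €28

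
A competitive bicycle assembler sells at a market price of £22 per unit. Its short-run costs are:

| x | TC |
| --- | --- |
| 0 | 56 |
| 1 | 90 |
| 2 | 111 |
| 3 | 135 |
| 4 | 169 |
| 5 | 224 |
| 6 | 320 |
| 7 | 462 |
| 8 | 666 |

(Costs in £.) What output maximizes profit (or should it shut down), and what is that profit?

x = 0 (shut down); profit = -£56

Tabulate TR − TC: x=0: -56; x=1: -68; x=2: -67; x=3: -69; x=4: -81; x=5: -114; x=6: -188; x=7: -308; x=8: -490.
Profit is highest at x = 0. Equivalently, the lowest AVC in the table is 79/3 ≈ £26.33 at x = 3, and P = £22 falls below it — price never covers variable cost, so the firm shuts down and loses only its fixed cost.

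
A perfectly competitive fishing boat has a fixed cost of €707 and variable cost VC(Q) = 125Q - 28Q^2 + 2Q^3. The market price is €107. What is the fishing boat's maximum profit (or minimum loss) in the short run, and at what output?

AVC = 125 - 28Q + 2Q^2 has its minimum €27 at Q = 7; price €107 clears that bar, so the firm operates.
MC = 125 - 56Q + 6Q^2. Setting P = MC and taking the root on the rising branch gives Q* = 9.
TR = 107·9 = 963. TC = 707 + 315 = 1022. Profit = 963 − 1022 = -€59.
Shutting down would mean losing the fixed cost of €707, so operating at a loss of €59 is better by €648.

Profit = -€59 at Q = 9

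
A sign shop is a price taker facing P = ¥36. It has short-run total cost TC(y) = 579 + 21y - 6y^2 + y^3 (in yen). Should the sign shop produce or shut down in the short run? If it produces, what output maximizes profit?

Produce at y = 5

From TC, MC = TC'(y) = 21 - 12y + 3y^2 and AVC = VC/y = 21 - 6y + y^2.
AVC hits its minimum where MC = AVC, at y = 3, giving min AVC = 21 - 6·3 + 3^2 = ¥12.
P = ¥36 exceeds min AVC = ¥12, so the firm stays open.
Solving P = MC: -15 - 12y + 3y^2 = 0 ⇒ y = -1 or 5. On the upward-sloping branch, y* = 5.
Check: AVC at y = 5 is ¥16 ≤ P, so revenue covers variable cost.
Profit = P·y − TC = 36·5 − 659 = -¥479, a loss, but smaller than the ¥579 fixed cost the firm would lose by shutting down.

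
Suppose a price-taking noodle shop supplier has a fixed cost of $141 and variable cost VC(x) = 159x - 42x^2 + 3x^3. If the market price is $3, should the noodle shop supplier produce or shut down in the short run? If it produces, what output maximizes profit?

From TC, MC = TC'(x) = 159 - 84x + 9x^2 and AVC = VC/x = 159 - 42x + 3x^2.
The AVC parabola has its vertex at x = 42/6 = 7, where AVC = 159 - 42·7 + 3·7^2 = $12.
Since P = $3 < min AVC = $12, price fails to cover variable cost at any output.
Shutting down limits the loss to fixed cost, $141.

Shut down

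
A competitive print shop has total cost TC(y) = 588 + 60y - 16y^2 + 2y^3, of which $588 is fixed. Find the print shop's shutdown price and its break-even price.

Shutdown price = $28; break-even price = $130

AVC = 60 - 16y + 2y^2; minimized at y = 4, giving min AVC = $28. That is the shutdown price.
ATC = 588/y + 60 - 16y + 2y^2. Setting dATC/dy = −588/y^2 − 16 + 4y = 0 gives y = 7 (since 4·7^3 − 16·7^2 = 588).
min ATC = 588/7 + 60 − 16·7 + 2·7^2 = $130. That is the break-even price.
For $28 ≤ P < $130 the firm produces at a loss; below $28 it shuts down.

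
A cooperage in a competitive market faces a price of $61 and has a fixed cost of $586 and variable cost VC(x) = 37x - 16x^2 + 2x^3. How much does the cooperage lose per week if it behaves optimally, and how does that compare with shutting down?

Profit = -$298 at x = 6

AVC = 37 - 16x + 2x^2; min AVC = $5 at x = 4. Since P = $61 ≥ min AVC, the firm produces.
MC = 37 - 32x + 6x^2. Setting P = MC and taking the root on the rising branch gives x* = 6.
TR = 61·6 = 366. TC = 586 + 78 = 664. Profit = 366 − 664 = -$298.
By producing, the firm covers all variable cost plus $288 of fixed cost; shutting down would lose the full $586.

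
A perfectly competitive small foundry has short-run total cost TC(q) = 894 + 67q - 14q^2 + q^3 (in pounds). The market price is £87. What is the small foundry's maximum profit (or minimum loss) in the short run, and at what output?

Profit = -£294 at q = 10

AVC = 67 - 14q + q^2 has its minimum £18 at q = 7; price £87 clears that bar, so the firm operates.
With MC = 67 - 28q + 3q^2, P = MC on the upward-sloping part at q* = 10.
TR = 87·10 = 870. TC = 894 + 270 = 1164. Profit = 870 − 1164 = -£294.
That loss of £294 beats the £894 the firm would lose by shutting down; producing recovers £600 of fixed cost.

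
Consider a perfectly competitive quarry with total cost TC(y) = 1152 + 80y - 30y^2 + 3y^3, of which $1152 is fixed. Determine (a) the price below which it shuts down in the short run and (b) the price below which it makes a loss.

Shutdown price = $5; break-even price = $176

Shutdown price = min AVC. AVC = 80 - 30y + 3y^2, with vertex at y = 5 and minimum $5.
ATC = 1152/y + 80 - 30y + 3y^2. Setting dATC/dy = −1152/y^2 − 30 + 6y = 0 gives y = 8 (since 6·8^3 − 30·8^2 = 1152).
min ATC = 1152/8 + 80 − 30·8 + 3·8^2 = $176. That is the break-even price.
Between these two prices the firm operates at a loss; above $176 it earns a profit.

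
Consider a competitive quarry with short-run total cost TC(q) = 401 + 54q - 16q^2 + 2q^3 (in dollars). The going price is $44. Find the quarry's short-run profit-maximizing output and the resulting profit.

Profit = -$301 at q = 5

AVC = 54 - 16q + 2q^2; min AVC = $22 at q = 4. Since P = $44 ≥ min AVC, the firm produces.
MC = 54 - 32q + 6q^2. Setting P = MC and taking the root on the rising branch gives q* = 5.
TR = 44·5 = 220. TC = 401 + 120 = 521. Profit = 220 − 521 = -$301.
By producing, the firm covers all variable cost plus $100 of fixed cost; shutting down would lose the full $401.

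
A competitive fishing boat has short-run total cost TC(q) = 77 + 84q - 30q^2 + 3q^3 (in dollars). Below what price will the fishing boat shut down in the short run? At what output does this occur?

Short-run supply begins at min AVC. From VC = 84q - 30q^2 + 3q^3, AVC = 84 - 30q + 3q^2.
At the minimum of AVC, MC = AVC. MC = 84 - 60q + 9q^2; setting MC = AVC gives 6q^2 - 30q = 0, so q = 5. min AVC = 9.
The firm shuts down for any P below $9.

$9 per unit, at q = 5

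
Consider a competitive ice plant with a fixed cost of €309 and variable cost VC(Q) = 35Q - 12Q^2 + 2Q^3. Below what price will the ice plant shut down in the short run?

€17 per unit

The firm shuts down when price falls below the minimum of average variable cost. AVC = VC/Q = 35 - 12Q + 2Q^2.
At the minimum of AVC, MC = AVC. MC = 35 - 24Q + 6Q^2; setting MC = AVC gives 4Q^2 - 12Q = 0, so Q = 3. min AVC = 17.
For P < €17 the firm produces nothing.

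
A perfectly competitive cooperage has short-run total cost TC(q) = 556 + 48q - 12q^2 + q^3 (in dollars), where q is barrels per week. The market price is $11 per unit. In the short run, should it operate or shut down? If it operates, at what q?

Shut down

From TC, MC = TC'(q) = 48 - 24q + 3q^2 and AVC = VC/q = 48 - 12q + q^2.
AVC is minimized where dAVC/dq = -12 + 2q = 0, at q = 6; min AVC = 48 - 12·6 + 6^2 = $12.
Since P = $11 < min AVC = $12, price fails to cover variable cost at any output.
Best response: produce nothing and absorb the $556 fixed cost.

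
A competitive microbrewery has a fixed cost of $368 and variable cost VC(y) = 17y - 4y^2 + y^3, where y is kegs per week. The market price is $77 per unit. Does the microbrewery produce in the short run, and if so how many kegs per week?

Produce at y = 6

Variable cost is VC = 17y - 4y^2 + y^3, so AVC = VC/y = 17 - 4y + y^2 and MC = dTC/dy = 17 - 8y + 3y^2.
The AVC parabola has its vertex at y = 4/2 = 2, where AVC = 17 - 4·2 + 2^2 = $13.
P = $77 exceeds min AVC = $13, so the firm stays open.
P = MC gives -60 - 8y + 3y^2 = 0, with roots -10/3 and 6. Take the larger (rising MC): y* = 6.
Check: AVC at y = 6 is $29 ≤ P, so revenue covers variable cost.
Profit = P·y − TC = 77·6 − 542 = -$80, a loss, but smaller than the $368 fixed cost the firm would lose by shutting down.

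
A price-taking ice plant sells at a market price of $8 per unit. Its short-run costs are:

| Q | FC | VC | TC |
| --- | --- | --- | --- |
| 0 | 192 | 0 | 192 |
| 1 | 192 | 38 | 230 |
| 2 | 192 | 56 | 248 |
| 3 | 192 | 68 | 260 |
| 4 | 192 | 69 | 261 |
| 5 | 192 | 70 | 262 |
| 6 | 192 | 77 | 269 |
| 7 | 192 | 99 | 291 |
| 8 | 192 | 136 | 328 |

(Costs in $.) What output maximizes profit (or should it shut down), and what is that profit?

Q = 0 (shut down); profit = -$192

Profit at each row (π = 8Q − TC): Q=0: -192; Q=1: -222; Q=2: -232; Q=3: -236; Q=4: -229; Q=5: -222; Q=6: -221; Q=7: -235; Q=8: -264.
Profit is highest at Q = 0. Equivalently, the lowest AVC in the table is 77/6 ≈ $12.83 at Q = 6, and P = $8 falls below it — price never covers variable cost, so the firm shuts down and loses only its fixed cost.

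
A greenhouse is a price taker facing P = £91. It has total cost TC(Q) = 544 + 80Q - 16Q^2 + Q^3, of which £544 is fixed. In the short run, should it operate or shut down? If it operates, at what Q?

Produce at Q = 11

From TC, MC = TC'(Q) = 80 - 32Q + 3Q^2 and AVC = VC/Q = 80 - 16Q + Q^2.
AVC hits its minimum where MC = AVC, at Q = 8, giving min AVC = 80 - 16·8 + 8^2 = £16.
P = £91 exceeds min AVC = £16, so the firm stays open.
Set P = MC: 91 = 80 - 32Q + 3Q^2 → -11 - 32Q + 3Q^2 = 0. The roots are Q = -1/3 and Q = 11; the profit-maximizing output is on the rising part of MC, so Q* = 11.
Check: AVC at Q = 11 is £25 ≤ P, so revenue covers variable cost.
Profit = P·Q − TC = 91·11 − 819 = £182.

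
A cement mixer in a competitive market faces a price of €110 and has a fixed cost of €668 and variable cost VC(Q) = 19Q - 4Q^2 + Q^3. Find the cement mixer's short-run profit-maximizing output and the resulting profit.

Profit = -€178 at Q = 7

AVC = 19 - 4Q + Q^2; min AVC = €15 at Q = 2. Since P = €110 ≥ min AVC, the firm produces.
MC = 19 - 8Q + 3Q^2. Setting P = MC and taking the root on the rising branch gives Q* = 7.
TR = 110·7 = 770. TC = 668 + 280 = 948. Profit = 770 − 948 = -€178.
By producing, the firm covers all variable cost plus €490 of fixed cost; shutting down would lose the full €668.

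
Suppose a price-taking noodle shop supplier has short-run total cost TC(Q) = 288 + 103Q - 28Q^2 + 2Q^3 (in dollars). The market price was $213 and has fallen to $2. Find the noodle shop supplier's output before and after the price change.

Output falls from 11 to 0 (the firm shuts down)

AVC = 103 - 28Q + 2Q^2, minimized at Q = 7 where min AVC = $5. MC = 103 - 56Q + 6Q^2.
At P = $213 ≥ min AVC, set P = MC on the rising branch: Q = 11.
At P = $2 < min AVC = $5, price no longer covers variable cost at any output, so the firm shuts down: Q = 0.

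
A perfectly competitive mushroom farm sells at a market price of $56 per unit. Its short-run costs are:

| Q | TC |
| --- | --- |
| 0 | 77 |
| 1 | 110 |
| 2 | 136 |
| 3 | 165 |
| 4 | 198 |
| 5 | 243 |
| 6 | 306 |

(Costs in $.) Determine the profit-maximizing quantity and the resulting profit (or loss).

Q = 5; profit = $37

Profit at each row (π = 56Q − TC): Q=0: -77; Q=1: -54; Q=2: -24; Q=3: 3; Q=4: 26; Q=5: 37; Q=6: 30.
Profit is maximized at Q = 5. AVC there is 166/5 = $33.20 ≤ P, so producing beats shutting down (which would give -$77).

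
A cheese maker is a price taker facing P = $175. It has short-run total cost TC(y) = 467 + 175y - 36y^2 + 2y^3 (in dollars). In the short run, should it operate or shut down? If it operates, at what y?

Produce at y = 12

From TC, MC = TC'(y) = 175 - 72y + 6y^2 and AVC = VC/y = 175 - 36y + 2y^2.
AVC hits its minimum where MC = AVC, at y = 9, giving min AVC = 175 - 36·9 + 2·9^2 = $13.
Because $175 ≥ $13, revenue can cover variable cost; the firm operates.
P = MC gives -72y + 6y^2 = 0, with roots 0 and 12. Take the larger (rising MC): y* = 12.
Check: AVC at y = 12 is $31 ≤ P, so revenue covers variable cost.
Profit = P·y − TC = 175·12 − 839 = $1261.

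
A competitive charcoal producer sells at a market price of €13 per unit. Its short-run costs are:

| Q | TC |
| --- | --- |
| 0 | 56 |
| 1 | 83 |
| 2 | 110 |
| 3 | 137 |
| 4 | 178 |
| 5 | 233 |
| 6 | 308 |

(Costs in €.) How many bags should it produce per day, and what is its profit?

Tabulate TR − TC: Q=0: -56; Q=1: -70; Q=2: -84; Q=3: -98; Q=4: -126; Q=5: -168; Q=6: -230.
Profit is highest at Q = 0. Equivalently, the lowest AVC in the table is 27/1 ≈ €27 at Q = 1, and P = €13 falls below it — price never covers variable cost, so the firm shuts down and loses only its fixed cost.

Q = 0 (shut down); profit = -€56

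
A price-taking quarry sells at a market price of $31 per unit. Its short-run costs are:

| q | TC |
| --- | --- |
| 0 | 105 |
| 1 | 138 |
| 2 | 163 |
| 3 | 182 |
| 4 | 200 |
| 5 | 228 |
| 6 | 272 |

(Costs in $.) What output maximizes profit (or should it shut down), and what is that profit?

q = 5; profit = -$73

Compute π = P·q − TC at each output: q=0: -105; q=1: -107; q=2: -101; q=3: -89; q=4: -76; q=5: -73; q=6: -86.
Profit is maximized at q = 5. AVC there is 123/5 = $24.60 ≤ P, so producing beats shutting down (which would give -$105).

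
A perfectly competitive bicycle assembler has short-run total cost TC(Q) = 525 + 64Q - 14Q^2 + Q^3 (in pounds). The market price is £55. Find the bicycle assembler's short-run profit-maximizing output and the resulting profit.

Profit = -£201 at Q = 9

AVC = 64 - 14Q + Q^2; min AVC = £15 at Q = 7. Since P = £55 ≥ min AVC, the firm produces.
With MC = 64 - 28Q + 3Q^2, P = MC on the upward-sloping part at Q* = 9.
TR = 55·9 = 495. TC = 525 + 171 = 696. Profit = 495 − 696 = -£201.
Shutting down would mean losing the fixed cost of £525, so operating at a loss of £201 is better by £324.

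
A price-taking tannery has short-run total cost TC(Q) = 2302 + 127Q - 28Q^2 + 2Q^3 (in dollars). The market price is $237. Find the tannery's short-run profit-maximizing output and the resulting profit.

AVC = 127 - 28Q + 2Q^2; min AVC = $29 at Q = 7. Since P = $237 ≥ min AVC, the firm produces.
With MC = 127 - 56Q + 6Q^2, P = MC on the upward-sloping part at Q* = 11.
TR = 237·11 = 2607. TC = 2302 + 671 = 2973. Profit = 2607 − 2973 = -$366.
Shutting down would mean losing the fixed cost of $2302, so operating at a loss of $366 is better by $1936.

Profit = -$366 at Q = 11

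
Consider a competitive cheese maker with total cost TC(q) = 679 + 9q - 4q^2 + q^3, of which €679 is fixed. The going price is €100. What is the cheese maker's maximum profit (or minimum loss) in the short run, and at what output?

AVC = 9 - 4q + q^2 has its minimum €5 at q = 2; price €100 clears that bar, so the firm operates.
With MC = 9 - 8q + 3q^2, P = MC on the upward-sloping part at q* = 7.
TR = 100·7 = 700. TC = 679 + 210 = 889. Profit = 700 − 889 = -€189.
By producing, the firm covers all variable cost plus €490 of fixed cost; shutting down would lose the full €679.

Profit = -€189 at q = 7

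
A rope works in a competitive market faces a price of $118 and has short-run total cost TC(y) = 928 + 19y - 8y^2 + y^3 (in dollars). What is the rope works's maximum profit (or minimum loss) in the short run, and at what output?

Profit = -$118 at y = 9

AVC = 19 - 8y + y^2 has its minimum $3 at y = 4; price $118 clears that bar, so the firm operates.
MC = 19 - 16y + 3y^2. Setting P = MC and taking the root on the rising branch gives y* = 9.
TR = 118·9 = 1062. TC = 928 + 252 = 1180. Profit = 1062 − 1180 = -$118.
That loss of $118 beats the $928 the firm would lose by shutting down; producing recovers $810 of fixed cost.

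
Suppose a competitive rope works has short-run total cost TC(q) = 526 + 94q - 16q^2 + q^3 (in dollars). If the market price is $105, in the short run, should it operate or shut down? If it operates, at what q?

Produce at q = 11

Variable cost is VC = 94q - 16q^2 + q^3, so AVC = VC/q = 94 - 16q + q^2 and MC = dTC/dq = 94 - 32q + 3q^2.
AVC hits its minimum where MC = AVC, at q = 8, giving min AVC = 94 - 16·8 + 8^2 = $30.
Since P = $105 ≥ min AVC = $30, price covers variable cost and the firm should produce.
Solving P = MC: -11 - 32q + 3q^2 = 0 ⇒ q = -1/3 or 11. On the upward-sloping branch, q* = 11.
Check: AVC at q = 11 is $39 ≤ P, so revenue covers variable cost.
Profit = P·q − TC = 105·11 − 955 = $200.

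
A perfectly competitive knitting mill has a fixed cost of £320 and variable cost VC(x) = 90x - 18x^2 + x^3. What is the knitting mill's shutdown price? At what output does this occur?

The firm shuts down when price falls below the minimum of average variable cost. AVC = VC/x = 90 - 18x + x^2.
At the minimum of AVC, MC = AVC. MC = 90 - 36x + 3x^2; setting MC = AVC gives 2x^2 - 18x = 0, so x = 9. min AVC = 9.
The firm shuts down for any P below £9.

£9 per unit, at x = 9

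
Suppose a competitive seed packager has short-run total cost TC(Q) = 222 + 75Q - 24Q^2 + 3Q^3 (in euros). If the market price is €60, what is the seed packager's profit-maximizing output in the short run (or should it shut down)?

Produce at Q = 5

Variable cost is VC = 75Q - 24Q^2 + 3Q^3, so AVC = VC/Q = 75 - 24Q + 3Q^2 and MC = dTC/dQ = 75 - 48Q + 9Q^2.
AVC hits its minimum where MC = AVC, at Q = 4, giving min AVC = 75 - 24·4 + 3·4^2 = €27.
Since P = €60 ≥ min AVC = €27, price covers variable cost and the firm should produce.
P = MC gives 15 - 48Q + 9Q^2 = 0, with roots 1/3 and 5. Take the larger (rising MC): Q* = 5.
Check: AVC at Q = 5 is €30 ≤ P, so revenue covers variable cost.
Profit = P·Q − TC = 60·5 − 372 = -€72, a loss, but smaller than the €222 fixed cost the firm would lose by shutting down.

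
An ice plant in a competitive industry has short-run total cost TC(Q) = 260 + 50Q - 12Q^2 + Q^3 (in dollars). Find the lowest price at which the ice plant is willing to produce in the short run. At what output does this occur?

$14 per unit, at Q = 6

Short-run supply begins at min AVC. From VC = 50Q - 12Q^2 + Q^3, AVC = 50 - 12Q + Q^2.
dAVC/dQ = -12 + 2Q = 0 gives Q = 6. min AVC = 50 - 12·6 + 6^2 = 14.
The firm shuts down for any P below $14.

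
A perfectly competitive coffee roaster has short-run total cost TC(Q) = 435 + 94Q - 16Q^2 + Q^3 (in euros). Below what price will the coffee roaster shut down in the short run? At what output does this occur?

€30 per unit, at Q = 8

The shutdown price is the minimum of AVC. VC = 94Q - 16Q^2 + Q^3, so AVC = 94 - 16Q + Q^2.
At the minimum of AVC, MC = AVC. MC = 94 - 32Q + 3Q^2; setting MC = AVC gives 2Q^2 - 16Q = 0, so Q = 8. min AVC = 30.
So the shutdown price is €30.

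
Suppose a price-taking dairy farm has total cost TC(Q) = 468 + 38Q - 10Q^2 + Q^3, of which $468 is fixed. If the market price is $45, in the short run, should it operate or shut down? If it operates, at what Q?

From TC, MC = TC'(Q) = 38 - 20Q + 3Q^2 and AVC = VC/Q = 38 - 10Q + Q^2.
AVC is minimized where dAVC/dQ = -10 + 2Q = 0, at Q = 5; min AVC = 38 - 10·5 + 5^2 = $13.
Since P = $45 ≥ min AVC = $13, price covers variable cost and the firm should produce.
P = MC gives -7 - 20Q + 3Q^2 = 0, with roots -1/3 and 7. Take the larger (rising MC): Q* = 7.
Check: AVC at Q = 7 is $17 ≤ P, so revenue covers variable cost.
Profit = P·Q − TC = 45·7 − 587 = -$272, a loss, but smaller than the $468 fixed cost the firm would lose by shutting down.

Produce at Q = 7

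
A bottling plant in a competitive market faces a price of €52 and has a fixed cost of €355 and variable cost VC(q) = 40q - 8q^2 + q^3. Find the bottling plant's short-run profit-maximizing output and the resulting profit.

AVC = 40 - 8q + q^2; min AVC = €24 at q = 4. Since P = €52 ≥ min AVC, the firm produces.
With MC = 40 - 16q + 3q^2, P = MC on the upward-sloping part at q* = 6.
TR = 52·6 = 312. TC = 355 + 168 = 523. Profit = 312 − 523 = -€211.
That loss of €211 beats the €355 the firm would lose by shutting down; producing recovers €144 of fixed cost.

Profit = -€211 at q = 6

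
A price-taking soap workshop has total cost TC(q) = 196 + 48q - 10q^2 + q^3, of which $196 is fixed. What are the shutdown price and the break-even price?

Shutdown price = $23; break-even price = $55

AVC = 48 - 10q + q^2; minimized at q = 5, giving min AVC = $23. That is the shutdown price.
ATC = 196/q + 48 - 10q + q^2. Setting dATC/dq = −196/q^2 − 10 + 2q = 0 gives q = 7 (since 2·7^3 − 10·7^2 = 196).
min ATC = 196/7 + 48 − 10·7 + 7^2 = $55. That is the break-even price.
Between these two prices the firm operates at a loss; above $55 it earns a profit.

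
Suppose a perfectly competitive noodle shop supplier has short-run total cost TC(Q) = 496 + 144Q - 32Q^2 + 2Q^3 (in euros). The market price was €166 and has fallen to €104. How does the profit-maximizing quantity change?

AVC = 144 - 32Q + 2Q^2, minimized at Q = 8 where min AVC = €16. MC = 144 - 64Q + 6Q^2.
With P = €166 above the shutdown price, P = MC gives Q = 11.
At P = €104 ≥ min AVC, set P = MC: Q = 10. The firm stays open but cuts output.

Output falls from 11 to 10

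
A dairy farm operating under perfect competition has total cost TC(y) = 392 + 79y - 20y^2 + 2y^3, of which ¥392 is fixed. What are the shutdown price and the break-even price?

Shutdown price = ¥29; break-even price = ¥93

Shutdown price = min AVC. AVC = 79 - 20y + 2y^2, with vertex at y = 5 and minimum ¥29.
ATC = 392/y + 79 - 20y + 2y^2. Setting dATC/dy = −392/y^2 − 20 + 4y = 0 gives y = 7 (since 4·7^3 − 20·7^2 = 392).
min ATC = 392/7 + 79 − 20·7 + 2·7^2 = ¥93. That is the break-even price.
Between these two prices the firm operates at a loss; above ¥93 it earns a profit.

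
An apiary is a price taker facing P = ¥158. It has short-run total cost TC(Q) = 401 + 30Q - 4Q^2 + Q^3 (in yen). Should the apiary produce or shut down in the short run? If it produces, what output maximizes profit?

Variable cost is VC = 30Q - 4Q^2 + Q^3, so AVC = VC/Q = 30 - 4Q + Q^2 and MC = dTC/dQ = 30 - 8Q + 3Q^2.
AVC is minimized where dAVC/dQ = -4 + 2Q = 0, at Q = 2; min AVC = 30 - 4·2 + 2^2 = ¥26.
P = ¥158 exceeds min AVC = ¥26, so the firm stays open.
Set P = MC: 158 = 30 - 8Q + 3Q^2 → -128 - 8Q + 3Q^2 = 0. The roots are Q = -16/3 and Q = 8; the profit-maximizing output is on the rising part of MC, so Q* = 8.
Check: AVC at Q = 8 is ¥62 ≤ P, so revenue covers variable cost.
Profit = P·Q − TC = 158·8 − 897 = ¥367.

Produce at Q = 8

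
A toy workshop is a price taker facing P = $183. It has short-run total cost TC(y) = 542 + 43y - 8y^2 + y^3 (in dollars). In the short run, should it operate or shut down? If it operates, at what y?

Produce at y = 10

Strip out fixed cost: VC = 43y - 8y^2 + y^3. Then AVC = 43 - 8y + y^2 and MC = 43 - 16y + 3y^2.
AVC hits its minimum where MC = AVC, at y = 4, giving min AVC = 43 - 8·4 + 4^2 = $27.
Because $183 ≥ $27, revenue can cover variable cost; the firm operates.
Set P = MC: 183 = 43 - 16y + 3y^2 → -140 - 16y + 3y^2 = 0. The roots are y = -14/3 and y = 10; the profit-maximizing output is on the rising part of MC, so y* = 10.
Check: AVC at y = 10 is $63 ≤ P, so revenue covers variable cost.
Profit = P·y − TC = 183·10 − 1172 = $658.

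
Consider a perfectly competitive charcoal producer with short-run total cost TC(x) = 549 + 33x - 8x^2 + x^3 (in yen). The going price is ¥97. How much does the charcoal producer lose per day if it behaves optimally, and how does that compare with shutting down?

Profit = -¥37 at x = 8

AVC = 33 - 8x + x^2 has its minimum ¥17 at x = 4; price ¥97 clears that bar, so the firm operates.
MC = 33 - 16x + 3x^2. Setting P = MC and taking the root on the rising branch gives x* = 8.
TR = 97·8 = 776. TC = 549 + 264 = 813. Profit = 776 − 813 = -¥37.
By producing, the firm covers all variable cost plus ¥512 of fixed cost; shutting down would lose the full ¥549.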